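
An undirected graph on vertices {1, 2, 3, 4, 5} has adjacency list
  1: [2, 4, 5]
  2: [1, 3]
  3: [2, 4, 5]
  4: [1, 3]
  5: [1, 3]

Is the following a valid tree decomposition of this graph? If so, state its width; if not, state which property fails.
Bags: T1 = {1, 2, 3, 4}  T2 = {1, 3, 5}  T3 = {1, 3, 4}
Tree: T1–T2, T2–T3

No — bags containing vertex 4 are not connected in the tree.

A tree decomposition must satisfy three properties: every vertex lies in some bag; for every edge, both endpoints lie together in some bag; and for every vertex, the bags containing it form a connected subtree. Here bags containing vertex 4 are not connected in the tree, so the decomposition is invalid.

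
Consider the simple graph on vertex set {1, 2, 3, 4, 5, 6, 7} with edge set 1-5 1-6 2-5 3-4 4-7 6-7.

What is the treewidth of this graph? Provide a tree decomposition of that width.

Each bag holds 2 vertices, so the decomposition has width 1, which upper-bounds the treewidth. Any graph with an edge has treewidth ≥ 1, and G has the edge 4–3. Combining the bounds, tw(G) = 1.

Treewidth 1.
One optimal decomposition is:
Bags: B1 = {3, 4}  B2 = {4, 7}  B3 = {6, 7}  B4 = {1, 6}  B5 = {1, 5}  B6 = {2, 5}
Tree: B1–B2, B2–B3, B3–B4, B4–B5, B5–B6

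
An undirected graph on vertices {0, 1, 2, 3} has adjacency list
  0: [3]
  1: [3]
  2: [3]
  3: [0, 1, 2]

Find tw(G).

A width-1 tree decomposition is:
Bags: B1 = {1, 3}  B2 = {0, 3}  B3 = {2, 3}
Tree: B1–B2, B1–B3
Every bag has size at most 2, so the width is 2 − 1 = 1 and tw(G) ≤ 1. Since G has at least one edge (e.g. 1–3), it is not an edgeless graph, so tw(G) ≥ 1. Therefore the treewidth is 1.

1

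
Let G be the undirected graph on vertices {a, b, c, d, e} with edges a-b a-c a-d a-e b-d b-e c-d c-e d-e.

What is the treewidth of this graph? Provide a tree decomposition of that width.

Each bag holds 4 vertices, so the decomposition has width 3, which upper-bounds the treewidth. For the lower bound, the 4 vertices {a, c, d, e} are pairwise adjacent, and any tree decomposition puts a clique entirely inside one bag — forcing width ≥ 3. Combining the bounds, tw(G) = 3.

Treewidth 3.
Bags: B1 = {a, c, d, e}  B2 = {a, b, d, e}
Tree: B1–B2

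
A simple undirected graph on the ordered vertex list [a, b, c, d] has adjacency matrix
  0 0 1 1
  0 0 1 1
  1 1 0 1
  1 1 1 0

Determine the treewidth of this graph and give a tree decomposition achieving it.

Each bag holds 3 vertices, so the decomposition has width 2, which upper-bounds the treewidth. For the lower bound, the 3 vertices {a, c, d} are pairwise adjacent, and any tree decomposition puts a clique entirely inside one bag — forcing width ≥ 2. Hence tw(G) = 2 exactly.

Treewidth 2.
One optimal decomposition is:
Bags: B1 = {a, c, d}  B2 = {b, c, d}
Tree: B1–B2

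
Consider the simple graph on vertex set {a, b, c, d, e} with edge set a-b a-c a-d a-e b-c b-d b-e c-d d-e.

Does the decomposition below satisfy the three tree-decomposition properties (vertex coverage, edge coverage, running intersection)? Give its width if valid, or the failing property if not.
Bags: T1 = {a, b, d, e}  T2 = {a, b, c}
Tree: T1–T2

A tree decomposition must satisfy three properties: every vertex lies in some bag; for every edge, both endpoints lie together in some bag; and for every vertex, the bags containing it form a connected subtree. Here edge (d,c) lies in no bag, so the decomposition is invalid.

No — edge (d,c) lies in no bag.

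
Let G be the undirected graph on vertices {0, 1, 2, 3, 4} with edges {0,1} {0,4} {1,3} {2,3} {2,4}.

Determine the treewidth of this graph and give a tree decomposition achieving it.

Each bag holds 3 vertices, so the decomposition has width 2, which upper-bounds the treewidth. For the lower bound, G contains the cycle 1–3–2–4–0–1, so G is not a forest; only forests have treewidth ≤ 1, hence tw(G) ≥ 2. Combining the bounds, tw(G) = 2.

Treewidth 2.
One optimal decomposition is:
Bags: B1 = {1, 2, 3}  B2 = {1, 2, 4}  B3 = {0, 1, 4}
Tree: B1–B2, B2–B3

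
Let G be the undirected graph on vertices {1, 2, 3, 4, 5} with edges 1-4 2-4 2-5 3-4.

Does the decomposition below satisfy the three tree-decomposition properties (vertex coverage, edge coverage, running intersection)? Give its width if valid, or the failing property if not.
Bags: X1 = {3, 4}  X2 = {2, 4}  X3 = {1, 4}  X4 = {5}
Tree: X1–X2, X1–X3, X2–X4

No — edge (2,5) lies in no bag.

A tree decomposition must satisfy three properties: every vertex lies in some bag; for every edge, both endpoints lie together in some bag; and for every vertex, the bags containing it form a connected subtree. Here edge (2,5) lies in no bag, so the decomposition is invalid.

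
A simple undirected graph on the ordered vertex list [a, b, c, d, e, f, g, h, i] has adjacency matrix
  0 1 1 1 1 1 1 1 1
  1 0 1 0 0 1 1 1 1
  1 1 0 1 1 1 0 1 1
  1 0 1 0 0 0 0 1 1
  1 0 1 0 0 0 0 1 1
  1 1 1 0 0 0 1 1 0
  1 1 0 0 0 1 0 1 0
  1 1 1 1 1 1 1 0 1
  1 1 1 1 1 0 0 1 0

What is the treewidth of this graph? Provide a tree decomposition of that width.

The largest bag has 5 vertices, giving width 4; this decomposition certifies tw(G) ≤ 4. Conversely, {a, b, f, g, h} is a clique of size 5, and the vertices of any clique must share a bag in every tree decomposition; so some bag has ≥ 5 vertices and tw(G) ≥ 4. Therefore the treewidth is 4.

Treewidth 4.
One optimal decomposition is:
Bags: B1 = {a, c, d, h, i}  B2 = {a, b, c, h, i}  B3 = {a, b, c, f, h}  B4 = {a, c, e, h, i}  B5 = {a, b, f, g, h}
Tree: B1–B2, B2–B3, B2–B4, B3–B5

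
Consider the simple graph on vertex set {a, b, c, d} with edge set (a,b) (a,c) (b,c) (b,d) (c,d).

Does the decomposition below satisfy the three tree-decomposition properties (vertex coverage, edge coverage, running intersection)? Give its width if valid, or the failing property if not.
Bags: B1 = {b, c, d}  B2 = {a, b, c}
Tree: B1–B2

Vertex coverage: the bags together contain {a, b, c, d}, the full vertex set. Edge coverage: each edge of G has both endpoints in at least one bag. Running intersection: for every vertex, the bags containing it form a connected subtree. All three properties hold, so this is a valid tree decomposition of width max|bag| − 1 = 2, and hence tw(G) ≤ 2.

Yes; width 2.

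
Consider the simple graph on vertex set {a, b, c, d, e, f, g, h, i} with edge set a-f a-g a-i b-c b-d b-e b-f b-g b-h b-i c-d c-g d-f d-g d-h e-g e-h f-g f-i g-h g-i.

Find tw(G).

A width-3 tree decomposition is:
Bags: B1 = {b, d, f, g}  B2 = {b, f, g, i}  B3 = {a, f, g, i}  B4 = {b, d, g, h}  B5 = {b, c, d, g}  B6 = {b, e, g, h}
Tree: B1–B2, B2–B3, B1–B4, B1–B5, B4–B6
Every bag has size at most 4, so the width is 4 − 1 = 3 and tw(G) ≤ 3. On the other hand G contains the 4-clique {a, f, g, i}. A clique must lie in a single bag of any decomposition, so no decomposition can have width below 3. Hence tw(G) = 3 exactly.

3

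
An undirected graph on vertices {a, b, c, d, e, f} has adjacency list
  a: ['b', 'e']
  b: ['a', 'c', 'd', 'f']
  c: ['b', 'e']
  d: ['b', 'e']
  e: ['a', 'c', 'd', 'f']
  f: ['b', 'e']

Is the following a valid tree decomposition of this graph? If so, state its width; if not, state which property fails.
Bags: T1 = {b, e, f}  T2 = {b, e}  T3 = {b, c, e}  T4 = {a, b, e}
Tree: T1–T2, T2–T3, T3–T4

A tree decomposition must satisfy three properties: every vertex lies in some bag; for every edge, both endpoints lie together in some bag; and for every vertex, the bags containing it form a connected subtree. Here vertex d appears in no bag, so the decomposition is invalid.

No — vertex d appears in no bag.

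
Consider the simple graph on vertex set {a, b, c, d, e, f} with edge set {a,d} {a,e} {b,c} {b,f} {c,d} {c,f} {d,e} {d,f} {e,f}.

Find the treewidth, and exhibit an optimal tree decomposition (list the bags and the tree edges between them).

Every bag has size at most 3, so the width is 3 − 1 = 2 and tw(G) ≤ 2. For the lower bound, the 3 vertices {d, e, f} are pairwise adjacent, and any tree decomposition puts a clique entirely inside one bag — forcing width ≥ 2. The upper and lower bounds meet at 2, so that is the treewidth.

Treewidth 2.
One optimal decomposition is:
Bags: B1 = {b, c, f}  B2 = {c, d, f}  B3 = {d, e, f}  B4 = {a, d, e}
Tree: B1–B2, B2–B3, B3–B4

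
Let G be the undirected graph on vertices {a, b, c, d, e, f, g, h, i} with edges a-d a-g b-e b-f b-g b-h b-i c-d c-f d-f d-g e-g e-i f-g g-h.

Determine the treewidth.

2

A width-2 tree decomposition is:
Bags: B1 = {b, e, g}  B2 = {b, f, g}  B3 = {d, f, g}  B4 = {b, g, h}  B5 = {c, d, f}  B6 = {b, e, i}  B7 = {a, d, g}
Tree: B1–B2, B2–B3, B2–B4, B3–B5, B1–B6, B3–B7
Every bag has size at most 3, so the width is 3 − 1 = 2 and tw(G) ≤ 2. Conversely, {d, f, g} is a clique of size 3, and the vertices of any clique must share a bag in every tree decomposition; so some bag has ≥ 3 vertices and tw(G) ≥ 2. Combining the bounds, tw(G) = 2.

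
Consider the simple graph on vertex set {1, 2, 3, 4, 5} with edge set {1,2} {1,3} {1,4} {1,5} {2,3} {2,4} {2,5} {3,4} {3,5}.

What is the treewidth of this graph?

3

A width-3 tree decomposition is:
Bags: B1 = {1, 2, 3, 5}  B2 = {1, 2, 3, 4}
Tree: B1–B2
The largest bag has 4 vertices, giving width 3; this decomposition certifies tw(G) ≤ 3. Conversely, {1, 2, 3, 4} is a clique of size 4, and the vertices of any clique must share a bag in every tree decomposition; so some bag has ≥ 4 vertices and tw(G) ≥ 3. Combining the bounds, tw(G) = 3.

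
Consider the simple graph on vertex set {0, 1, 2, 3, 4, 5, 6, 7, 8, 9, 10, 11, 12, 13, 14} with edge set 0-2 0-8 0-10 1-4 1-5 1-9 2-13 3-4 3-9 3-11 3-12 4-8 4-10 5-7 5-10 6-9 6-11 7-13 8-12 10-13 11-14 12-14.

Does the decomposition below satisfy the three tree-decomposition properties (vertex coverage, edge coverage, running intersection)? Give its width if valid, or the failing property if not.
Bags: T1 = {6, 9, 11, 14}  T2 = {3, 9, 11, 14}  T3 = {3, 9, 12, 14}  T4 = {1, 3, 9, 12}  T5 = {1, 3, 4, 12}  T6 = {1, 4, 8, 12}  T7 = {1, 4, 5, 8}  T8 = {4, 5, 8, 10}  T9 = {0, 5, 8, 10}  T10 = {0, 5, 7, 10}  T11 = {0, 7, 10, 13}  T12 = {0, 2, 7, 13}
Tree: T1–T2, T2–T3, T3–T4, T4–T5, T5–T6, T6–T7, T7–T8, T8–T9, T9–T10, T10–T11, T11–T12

Every vertex of G appears in some bag (union = {0, 1, 2, 3, 4, 5, 6, 7, 8, 9, 10, 11, 12, 13, 14}); every edge is covered by a bag; and for each vertex v the set of bags containing v is connected in the bag tree. The decomposition is therefore valid. The largest bag has 4 vertices, so the width is 3.

Yes; width 3.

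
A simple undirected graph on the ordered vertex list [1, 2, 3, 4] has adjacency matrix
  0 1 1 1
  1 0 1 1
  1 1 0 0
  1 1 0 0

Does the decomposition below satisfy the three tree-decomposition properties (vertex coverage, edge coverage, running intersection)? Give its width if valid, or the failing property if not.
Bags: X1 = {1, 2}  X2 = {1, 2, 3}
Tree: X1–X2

No — vertex 4 appears in no bag.

A tree decomposition must satisfy three properties: every vertex lies in some bag; for every edge, both endpoints lie together in some bag; and for every vertex, the bags containing it form a connected subtree. Here vertex 4 appears in no bag, so the decomposition is invalid.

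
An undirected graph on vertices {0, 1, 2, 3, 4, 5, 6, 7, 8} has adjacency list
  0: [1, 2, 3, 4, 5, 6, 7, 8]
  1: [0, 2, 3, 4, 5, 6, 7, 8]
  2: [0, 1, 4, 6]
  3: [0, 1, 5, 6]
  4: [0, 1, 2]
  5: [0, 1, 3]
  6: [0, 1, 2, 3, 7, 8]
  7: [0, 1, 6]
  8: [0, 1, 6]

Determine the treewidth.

A width-3 tree decomposition is:
Bags: B1 = {0, 1, 3, 6}  B2 = {0, 1, 3, 5}  B3 = {0, 1, 6, 8}  B4 = {0, 1, 2, 6}  B5 = {0, 1, 2, 4}  B6 = {0, 1, 6, 7}
Tree: B1–B2, B1–B3, B1–B4, B4–B5, B1–B6
Each bag holds 4 vertices, so the decomposition has width 3, which upper-bounds the treewidth. On the other hand G contains the 4-clique {0, 1, 2, 4}. A clique must lie in a single bag of any decomposition, so no decomposition can have width below 3. Combining the bounds, tw(G) = 3.

3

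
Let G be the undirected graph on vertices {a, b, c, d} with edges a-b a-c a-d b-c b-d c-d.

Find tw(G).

A width-3 tree decomposition is:
Bags: B1 = {a, b, c, d}
Tree: (single bag)
With just one bag of size 4, the width is 4 − 1 = 3, so tw(G) ≤ 3. Conversely, {a, b, c, d} is a clique of size 4, and the vertices of any clique must share a bag in every tree decomposition; so some bag has ≥ 4 vertices and tw(G) ≥ 3. The upper and lower bounds meet at 3, so that is the treewidth.

3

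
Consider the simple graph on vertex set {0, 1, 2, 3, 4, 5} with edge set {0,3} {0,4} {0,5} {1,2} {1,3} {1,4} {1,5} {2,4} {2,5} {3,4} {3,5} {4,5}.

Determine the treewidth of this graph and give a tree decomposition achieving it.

Every bag has size at most 4, so the width is 4 − 1 = 3 and tw(G) ≤ 3. For the lower bound, the 4 vertices {0, 3, 4, 5} are pairwise adjacent, and any tree decomposition puts a clique entirely inside one bag — forcing width ≥ 3. Combining the bounds, tw(G) = 3.

Treewidth 3.
One optimal decomposition is:
Bags: B1 = {1, 3, 4, 5}  B2 = {1, 2, 4, 5}  B3 = {0, 3, 4, 5}
Tree: B1–B2, B1–B3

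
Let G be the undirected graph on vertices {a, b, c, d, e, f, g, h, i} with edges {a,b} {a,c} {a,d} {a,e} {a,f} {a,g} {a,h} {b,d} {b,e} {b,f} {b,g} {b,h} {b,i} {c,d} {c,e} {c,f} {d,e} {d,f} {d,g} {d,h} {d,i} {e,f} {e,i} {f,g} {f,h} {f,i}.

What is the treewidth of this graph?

4

A width-4 tree decomposition is:
Bags: B1 = {a, c, d, e, f}  B2 = {a, b, d, e, f}  B3 = {a, b, d, f, h}  B4 = {a, b, d, f, g}  B5 = {b, d, e, f, i}
Tree: B1–B2, B2–B3, B2–B4, B2–B5
The largest bag has 5 vertices, giving width 4; this decomposition certifies tw(G) ≤ 4. On the other hand G contains the 5-clique {a, c, d, e, f}. A clique must lie in a single bag of any decomposition, so no decomposition can have width below 4. Therefore the treewidth is 4.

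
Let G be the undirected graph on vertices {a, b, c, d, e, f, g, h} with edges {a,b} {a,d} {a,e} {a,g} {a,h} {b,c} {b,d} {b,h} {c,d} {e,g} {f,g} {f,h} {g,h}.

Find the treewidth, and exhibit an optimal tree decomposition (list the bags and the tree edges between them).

Treewidth 2.
Bags: B1 = {a, g, h}  B2 = {a, b, h}  B3 = {a, e, g}  B4 = {f, g, h}  B5 = {a, b, d}  B6 = {b, c, d}
Tree: B1–B2, B1–B3, B1–B4, B2–B5, B5–B6

The largest bag has 3 vertices, giving width 2; this decomposition certifies tw(G) ≤ 2. On the other hand G contains the 3-clique {a, b, d}. A clique must lie in a single bag of any decomposition, so no decomposition can have width below 2. Combining the bounds, tw(G) = 2.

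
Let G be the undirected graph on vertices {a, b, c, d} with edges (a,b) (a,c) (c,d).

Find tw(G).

A width-1 tree decomposition is:
Bags: B1 = {a, b}  B2 = {a, c}  B3 = {c, d}
Tree: B1–B2, B2–B3
Each bag holds 2 vertices, so the decomposition has width 1, which upper-bounds the treewidth. G has an edge, so its treewidth is at least 1. The upper and lower bounds meet at 1, so that is the treewidth.

1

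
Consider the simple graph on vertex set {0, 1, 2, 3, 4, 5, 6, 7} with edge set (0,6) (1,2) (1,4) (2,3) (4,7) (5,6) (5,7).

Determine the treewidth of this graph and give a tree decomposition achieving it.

Every bag has size at most 2, so the width is 2 − 1 = 1 and tw(G) ≤ 1. G has an edge, so its treewidth is at least 1. Combining the bounds, tw(G) = 1.

Treewidth 1.
One such decomposition:
Bags: B1 = {0, 6}  B2 = {5, 6}  B3 = {5, 7}  B4 = {4, 7}  B5 = {1, 4}  B6 = {1, 2}  B7 = {2, 3}
Tree: B1–B2, B2–B3, B3–B4, B4–B5, B5–B6, B6–B7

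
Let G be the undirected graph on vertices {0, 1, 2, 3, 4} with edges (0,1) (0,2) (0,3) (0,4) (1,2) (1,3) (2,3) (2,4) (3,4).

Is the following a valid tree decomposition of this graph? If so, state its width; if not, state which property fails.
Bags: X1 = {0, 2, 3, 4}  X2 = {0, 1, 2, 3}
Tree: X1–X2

Yes; width 3.

Vertex coverage: the bags together contain {0, 1, 2, 3, 4}, the full vertex set. Edge coverage: each edge of G has both endpoints in at least one bag. Running intersection: for every vertex, the bags containing it form a connected subtree. All three properties hold, so this is a valid tree decomposition of width max|bag| − 1 = 3, and hence tw(G) ≤ 3.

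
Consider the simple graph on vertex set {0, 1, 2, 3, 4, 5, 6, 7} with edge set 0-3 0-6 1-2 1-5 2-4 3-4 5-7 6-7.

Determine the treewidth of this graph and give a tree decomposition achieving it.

Every bag has size at most 3, so the width is 3 − 1 = 2 and tw(G) ≤ 2. The edges 2–1–5–7–6–0–3–4–2 form a cycle, so G is not a tree and its treewidth is at least 2. Therefore the treewidth is 2.

Treewidth 2.
Bags: B1 = {1, 2, 5}  B2 = {2, 5, 7}  B3 = {2, 6, 7}  B4 = {0, 2, 6}  B5 = {0, 2, 3}  B6 = {2, 3, 4}
Tree: B1–B2, B2–B3, B3–B4, B4–B5, B5–B6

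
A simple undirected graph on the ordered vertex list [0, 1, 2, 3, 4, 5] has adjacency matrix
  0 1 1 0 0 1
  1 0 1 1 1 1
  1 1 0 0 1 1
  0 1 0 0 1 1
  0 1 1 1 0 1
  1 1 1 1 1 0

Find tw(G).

3

A width-3 tree decomposition is:
Bags: B1 = {1, 3, 4, 5}  B2 = {1, 2, 4, 5}  B3 = {0, 1, 2, 5}
Tree: B1–B2, B2–B3
The largest bag has 4 vertices, giving width 3; this decomposition certifies tw(G) ≤ 3. Conversely, {0, 1, 2, 5} is a clique of size 4, and the vertices of any clique must share a bag in every tree decomposition; so some bag has ≥ 4 vertices and tw(G) ≥ 3. The upper and lower bounds meet at 3, so that is the treewidth.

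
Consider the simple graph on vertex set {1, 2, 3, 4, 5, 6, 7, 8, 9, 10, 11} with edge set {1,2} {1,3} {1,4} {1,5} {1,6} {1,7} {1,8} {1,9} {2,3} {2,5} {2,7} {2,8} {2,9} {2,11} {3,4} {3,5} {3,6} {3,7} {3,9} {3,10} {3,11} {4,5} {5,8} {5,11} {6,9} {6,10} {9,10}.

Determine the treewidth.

A width-3 tree decomposition is:
Bags: B1 = {1, 2, 3, 9}  B2 = {1, 3, 6, 9}  B3 = {1, 2, 3, 5}  B4 = {1, 2, 5, 8}  B5 = {1, 2, 3, 7}  B6 = {3, 6, 9, 10}  B7 = {2, 3, 5, 11}  B8 = {1, 3, 4, 5}
Tree: B1–B2, B1–B3, B3–B4, B1–B5, B2–B6, B3–B7, B3–B8
The largest bag has 4 vertices, giving width 3; this decomposition certifies tw(G) ≤ 3. On the other hand G contains the 4-clique {1, 2, 5, 8}. A clique must lie in a single bag of any decomposition, so no decomposition can have width below 3. Therefore the treewidth is 3.

3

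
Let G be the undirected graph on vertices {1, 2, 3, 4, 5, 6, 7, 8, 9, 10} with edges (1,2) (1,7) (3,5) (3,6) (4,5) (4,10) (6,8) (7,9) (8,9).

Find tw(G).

1

A width-1 tree decomposition is:
Bags: B1 = {1, 2}  B2 = {1, 7}  B3 = {7, 9}  B4 = {8, 9}  B5 = {6, 8}  B6 = {3, 6}  B7 = {3, 5}  B8 = {4, 5}  B9 = {4, 10}
Tree: B1–B2, B2–B3, B3–B4, B4–B5, B5–B6, B6–B7, B7–B8, B8–B9
The largest bag has 2 vertices, giving width 1; this decomposition certifies tw(G) ≤ 1. G has an edge, so its treewidth is at least 1. Therefore the treewidth is 1.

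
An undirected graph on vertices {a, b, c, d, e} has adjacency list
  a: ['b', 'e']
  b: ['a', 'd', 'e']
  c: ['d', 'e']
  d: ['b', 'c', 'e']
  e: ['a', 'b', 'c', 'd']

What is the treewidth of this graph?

A width-2 tree decomposition is:
Bags: B1 = {c, d, e}  B2 = {b, d, e}  B3 = {a, b, e}
Tree: B1–B2, B2–B3
Every bag has size at most 3, so the width is 3 − 1 = 2 and tw(G) ≤ 2. On the other hand G contains the 3-clique {c, d, e}. A clique must lie in a single bag of any decomposition, so no decomposition can have width below 2. Therefore the treewidth is 2.

2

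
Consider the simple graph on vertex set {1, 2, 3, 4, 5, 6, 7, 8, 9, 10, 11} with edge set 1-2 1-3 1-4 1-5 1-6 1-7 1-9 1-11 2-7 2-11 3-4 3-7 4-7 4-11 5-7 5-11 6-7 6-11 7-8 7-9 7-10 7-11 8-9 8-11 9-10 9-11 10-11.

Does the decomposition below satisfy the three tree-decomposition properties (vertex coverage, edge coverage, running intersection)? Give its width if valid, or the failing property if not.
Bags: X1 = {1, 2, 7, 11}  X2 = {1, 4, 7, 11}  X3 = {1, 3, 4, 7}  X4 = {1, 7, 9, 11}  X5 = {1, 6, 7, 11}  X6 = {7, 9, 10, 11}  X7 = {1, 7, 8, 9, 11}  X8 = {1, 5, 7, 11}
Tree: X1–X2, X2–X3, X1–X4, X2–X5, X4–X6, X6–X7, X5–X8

No — bags containing vertex 1 are not connected in the tree.

A tree decomposition must satisfy three properties: every vertex lies in some bag; for every edge, both endpoints lie together in some bag; and for every vertex, the bags containing it form a connected subtree. Here bags containing vertex 1 are not connected in the tree, so the decomposition is invalid.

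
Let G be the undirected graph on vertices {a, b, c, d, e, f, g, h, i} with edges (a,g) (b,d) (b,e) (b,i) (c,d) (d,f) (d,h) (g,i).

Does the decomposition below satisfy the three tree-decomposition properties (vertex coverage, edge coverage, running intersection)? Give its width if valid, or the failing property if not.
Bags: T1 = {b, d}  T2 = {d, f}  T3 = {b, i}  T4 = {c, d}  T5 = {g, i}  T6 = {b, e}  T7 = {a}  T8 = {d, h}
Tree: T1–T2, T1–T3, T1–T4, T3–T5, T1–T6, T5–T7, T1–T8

No — edge (g,a) lies in no bag.

A tree decomposition must satisfy three properties: every vertex lies in some bag; for every edge, both endpoints lie together in some bag; and for every vertex, the bags containing it form a connected subtree. Here edge (g,a) lies in no bag, so the decomposition is invalid.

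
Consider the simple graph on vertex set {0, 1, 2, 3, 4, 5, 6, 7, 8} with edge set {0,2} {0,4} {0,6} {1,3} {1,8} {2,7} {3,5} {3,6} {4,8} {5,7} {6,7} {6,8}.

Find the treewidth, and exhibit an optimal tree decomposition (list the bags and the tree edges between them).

The largest bag has 4 vertices, giving width 3; this decomposition certifies tw(G) ≤ 3. For the lower bound: the 4 vertex sets {2,5,7}, {3}, {6}, {0,1,4,8} are disjoint, each induces a connected subgraph, and every pair is joined by at least one edge of G. Contracting each set to a single vertex therefore yields K_{4} as a minor, and since treewidth is minor-monotone, tw(G) ≥ tw(K_{4}) = 3. Hence tw(G) = 3 exactly.

Treewidth 3.
Bags: B1 = {2, 3, 5, 7}  B2 = {2, 3, 6, 7}  B3 = {0, 2, 3, 6}  B4 = {0, 1, 3, 6}  B5 = {0, 1, 6, 8}  B6 = {0, 1, 4, 8}
Tree: B1–B2, B2–B3, B3–B4, B4–B5, B5–B6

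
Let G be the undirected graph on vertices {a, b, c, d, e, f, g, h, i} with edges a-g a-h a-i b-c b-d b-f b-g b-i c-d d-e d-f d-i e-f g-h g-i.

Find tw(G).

A width-2 tree decomposition is:
Bags: B1 = {b, g, i}  B2 = {b, d, i}  B3 = {a, g, i}  B4 = {b, c, d}  B5 = {a, g, h}  B6 = {b, d, f}  B7 = {d, e, f}
Tree: B1–B2, B1–B3, B2–B4, B3–B5, B4–B6, B6–B7
Every bag has size at most 3, so the width is 3 − 1 = 2 and tw(G) ≤ 2. Conversely, {d, e, f} is a clique of size 3, and the vertices of any clique must share a bag in every tree decomposition; so some bag has ≥ 3 vertices and tw(G) ≥ 2. Hence tw(G) = 2 exactly.

2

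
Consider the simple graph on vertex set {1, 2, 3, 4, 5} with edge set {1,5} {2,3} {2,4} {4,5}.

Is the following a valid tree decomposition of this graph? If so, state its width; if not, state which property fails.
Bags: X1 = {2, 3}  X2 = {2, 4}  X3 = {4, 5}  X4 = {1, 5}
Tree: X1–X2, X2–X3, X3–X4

Yes; width 1.

Every vertex of G appears in some bag (union = {1, 2, 3, 4, 5}); every edge is covered by a bag; and for each vertex v the set of bags containing v is connected in the bag tree. The decomposition is therefore valid. The largest bag has 2 vertices, so the width is 1.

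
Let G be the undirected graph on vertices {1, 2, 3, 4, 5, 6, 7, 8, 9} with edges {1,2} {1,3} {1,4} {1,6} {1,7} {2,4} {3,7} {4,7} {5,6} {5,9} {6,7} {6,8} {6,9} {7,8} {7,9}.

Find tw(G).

2

A width-2 tree decomposition is:
Bags: B1 = {6, 7, 9}  B2 = {1, 6, 7}  B3 = {5, 6, 9}  B4 = {1, 4, 7}  B5 = {6, 7, 8}  B6 = {1, 2, 4}  B7 = {1, 3, 7}
Tree: B1–B2, B1–B3, B2–B4, B2–B5, B4–B6, B4–B7
Each bag holds 3 vertices, so the decomposition has width 2, which upper-bounds the treewidth. For the lower bound, the 3 vertices {1, 2, 4} are pairwise adjacent, and any tree decomposition puts a clique entirely inside one bag — forcing width ≥ 2. Combining the bounds, tw(G) = 2.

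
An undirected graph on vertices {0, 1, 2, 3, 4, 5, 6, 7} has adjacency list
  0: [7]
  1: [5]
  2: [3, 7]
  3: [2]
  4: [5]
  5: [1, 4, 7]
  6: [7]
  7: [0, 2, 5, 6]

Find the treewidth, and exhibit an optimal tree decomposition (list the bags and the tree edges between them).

Every bag has size at most 2, so the width is 2 − 1 = 1 and tw(G) ≤ 1. G has an edge, so its treewidth is at least 1. Combining the bounds, tw(G) = 1.

Treewidth 1.
One optimal decomposition is:
Bags: B1 = {5, 7}  B2 = {0, 7}  B3 = {2, 7}  B4 = {2, 3}  B5 = {4, 5}  B6 = {6, 7}  B7 = {1, 5}
Tree: B1–B2, B2–B3, B3–B4, B1–B5, B2–B6, B1–B7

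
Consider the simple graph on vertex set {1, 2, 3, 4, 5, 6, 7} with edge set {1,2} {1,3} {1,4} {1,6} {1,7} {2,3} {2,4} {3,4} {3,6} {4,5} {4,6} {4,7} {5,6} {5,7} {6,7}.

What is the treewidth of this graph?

3

A width-3 tree decomposition is:
Bags: B1 = {1, 4, 6, 7}  B2 = {1, 3, 4, 6}  B3 = {1, 2, 3, 4}  B4 = {4, 5, 6, 7}
Tree: B1–B2, B2–B3, B1–B4
Every bag has size at most 4, so the width is 4 − 1 = 3 and tw(G) ≤ 3. On the other hand G contains the 4-clique {1, 2, 3, 4}. A clique must lie in a single bag of any decomposition, so no decomposition can have width below 3. Therefore the treewidth is 3.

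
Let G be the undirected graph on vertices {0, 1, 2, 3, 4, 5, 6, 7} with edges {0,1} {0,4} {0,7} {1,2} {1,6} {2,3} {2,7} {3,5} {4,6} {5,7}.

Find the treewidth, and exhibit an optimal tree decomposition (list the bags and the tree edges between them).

Every bag has size at most 3, so the width is 3 − 1 = 2 and tw(G) ≤ 2. For the lower bound, G contains the cycle 5–3–2–7–5, so G is not a forest; only forests have treewidth ≤ 1, hence tw(G) ≥ 2. The upper and lower bounds meet at 2, so that is the treewidth.

Treewidth 2.
One such decomposition:
Bags: B1 = {3, 5, 7}  B2 = {2, 3, 7}  B3 = {0, 2, 7}  B4 = {0, 1, 2}  B5 = {0, 1, 4}  B6 = {1, 4, 6}
Tree: B1–B2, B2–B3, B3–B4, B4–B5, B5–B6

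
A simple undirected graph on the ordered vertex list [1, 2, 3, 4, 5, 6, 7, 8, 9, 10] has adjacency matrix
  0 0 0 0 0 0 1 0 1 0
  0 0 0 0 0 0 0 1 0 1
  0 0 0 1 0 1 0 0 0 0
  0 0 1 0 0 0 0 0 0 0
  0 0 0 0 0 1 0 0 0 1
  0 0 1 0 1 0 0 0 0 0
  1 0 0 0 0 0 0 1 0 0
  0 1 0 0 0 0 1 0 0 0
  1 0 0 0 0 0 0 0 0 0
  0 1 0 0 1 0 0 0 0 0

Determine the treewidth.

A width-1 tree decomposition is:
Bags: B1 = {3, 4}  B2 = {3, 6}  B3 = {5, 6}  B4 = {5, 10}  B5 = {2, 10}  B6 = {2, 8}  B7 = {7, 8}  B8 = {1, 7}  B9 = {1, 9}
Tree: B1–B2, B2–B3, B3–B4, B4–B5, B5–B6, B6–B7, B7–B8, B8–B9
Each bag holds 2 vertices, so the decomposition has width 1, which upper-bounds the treewidth. G has an edge, so its treewidth is at least 1. The upper and lower bounds meet at 1, so that is the treewidth.

1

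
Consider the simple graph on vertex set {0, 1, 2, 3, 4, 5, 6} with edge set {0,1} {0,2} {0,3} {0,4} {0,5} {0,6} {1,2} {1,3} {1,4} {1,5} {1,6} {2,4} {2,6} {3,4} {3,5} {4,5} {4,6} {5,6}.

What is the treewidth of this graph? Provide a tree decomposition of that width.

The largest bag has 5 vertices, giving width 4; this decomposition certifies tw(G) ≤ 4. Conversely, {0, 1, 2, 4, 6} is a clique of size 5, and the vertices of any clique must share a bag in every tree decomposition; so some bag has ≥ 5 vertices and tw(G) ≥ 4. The upper and lower bounds meet at 4, so that is the treewidth.

Treewidth 4.
One such decomposition:
Bags: B1 = {0, 1, 2, 4, 6}  B2 = {0, 1, 4, 5, 6}  B3 = {0, 1, 3, 4, 5}
Tree: B1–B2, B2–B3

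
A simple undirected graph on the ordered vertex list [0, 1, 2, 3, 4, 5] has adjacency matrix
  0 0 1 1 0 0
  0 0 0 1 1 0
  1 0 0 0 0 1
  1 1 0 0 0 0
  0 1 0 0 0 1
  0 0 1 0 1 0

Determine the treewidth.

A width-2 tree decomposition is:
Bags: B1 = {0, 1, 3}  B2 = {0, 1, 2}  B3 = {1, 2, 5}  B4 = {1, 4, 5}
Tree: B1–B2, B2–B3, B3–B4
Every bag has size at most 3, so the width is 3 − 1 = 2 and tw(G) ≤ 2. Since 1–3–0–2–5–4–1 is a cycle in G, G is not acyclic. Forests are exactly the graphs of treewidth ≤ 1, so tw(G) ≥ 2. Therefore the treewidth is 2.

2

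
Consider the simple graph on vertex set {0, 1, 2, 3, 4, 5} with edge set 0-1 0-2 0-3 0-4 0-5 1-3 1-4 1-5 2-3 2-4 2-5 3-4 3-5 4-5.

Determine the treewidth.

A width-4 tree decomposition is:
Bags: B1 = {0, 1, 3, 4, 5}  B2 = {0, 2, 3, 4, 5}
Tree: B1–B2
Every bag has size at most 5, so the width is 5 − 1 = 4 and tw(G) ≤ 4. For the lower bound, the 5 vertices {0, 1, 3, 4, 5} are pairwise adjacent, and any tree decomposition puts a clique entirely inside one bag — forcing width ≥ 4. Combining the bounds, tw(G) = 4.

4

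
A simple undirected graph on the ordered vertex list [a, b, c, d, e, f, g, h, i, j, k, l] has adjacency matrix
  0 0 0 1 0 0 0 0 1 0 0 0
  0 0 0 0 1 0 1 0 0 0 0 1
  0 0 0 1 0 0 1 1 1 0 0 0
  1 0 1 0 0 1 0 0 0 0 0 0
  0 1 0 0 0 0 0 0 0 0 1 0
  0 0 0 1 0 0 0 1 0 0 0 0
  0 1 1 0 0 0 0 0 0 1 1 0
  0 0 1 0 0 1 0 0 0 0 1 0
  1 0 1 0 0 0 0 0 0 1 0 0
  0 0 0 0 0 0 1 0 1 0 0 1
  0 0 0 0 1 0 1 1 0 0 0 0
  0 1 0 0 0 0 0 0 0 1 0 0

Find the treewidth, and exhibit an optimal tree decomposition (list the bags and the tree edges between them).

Treewidth 3.
Bags: B1 = {a, d, f, i}  B2 = {c, d, f, i}  B3 = {c, f, h, i}  B4 = {c, h, i, j}  B5 = {c, g, h, j}  B6 = {g, h, j, k}  B7 = {g, j, k, l}  B8 = {b, g, k, l}  B9 = {b, e, k, l}
Tree: B1–B2, B2–B3, B3–B4, B4–B5, B5–B6, B6–B7, B7–B8, B8–B9

Every bag has size at most 4, so the width is 4 − 1 = 3 and tw(G) ≤ 3. For the lower bound: the 4 vertex sets {a,d,f}, {i}, {c}, {g,h,j,k} are disjoint, each induces a connected subgraph, and every pair is joined by at least one edge of G. Contracting each set to a single vertex therefore yields K_{4} as a minor, and since treewidth is minor-monotone, tw(G) ≥ tw(K_{4}) = 3. Therefore the treewidth is 3.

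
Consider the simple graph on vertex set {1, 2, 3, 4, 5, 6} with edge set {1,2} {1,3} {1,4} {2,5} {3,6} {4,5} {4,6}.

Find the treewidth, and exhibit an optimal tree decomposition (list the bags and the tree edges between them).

The largest bag has 3 vertices, giving width 2; this decomposition certifies tw(G) ≤ 2. For the lower bound, G contains the cycle 3–6–4–1–3, so G is not a forest; only forests have treewidth ≤ 1, hence tw(G) ≥ 2. Therefore the treewidth is 2.

Treewidth 2.
One such decomposition:
Bags: B1 = {1, 3, 6}  B2 = {1, 4, 6}  B3 = {1, 2, 4}  B4 = {2, 4, 5}
Tree: B1–B2, B2–B3, B3–B4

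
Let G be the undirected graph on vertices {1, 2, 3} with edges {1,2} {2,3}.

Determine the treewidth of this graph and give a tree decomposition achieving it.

Each bag holds 2 vertices, so the decomposition has width 1, which upper-bounds the treewidth. Any graph with an edge has treewidth ≥ 1, and G has the edge 1–2. The upper and lower bounds meet at 1, so that is the treewidth.

Treewidth 1.
One such decomposition:
Bags: B1 = {1, 2}  B2 = {2, 3}
Tree: B1–B2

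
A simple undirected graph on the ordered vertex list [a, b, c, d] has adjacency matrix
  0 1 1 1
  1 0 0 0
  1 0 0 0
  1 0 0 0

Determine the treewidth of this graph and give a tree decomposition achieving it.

The largest bag has 2 vertices, giving width 1; this decomposition certifies tw(G) ≤ 1. G has an edge, so its treewidth is at least 1. Hence tw(G) = 1 exactly.

Treewidth 1.
One such decomposition:
Bags: B1 = {a, d}  B2 = {a, b}  B3 = {a, c}
Tree: B1–B2, B1–B3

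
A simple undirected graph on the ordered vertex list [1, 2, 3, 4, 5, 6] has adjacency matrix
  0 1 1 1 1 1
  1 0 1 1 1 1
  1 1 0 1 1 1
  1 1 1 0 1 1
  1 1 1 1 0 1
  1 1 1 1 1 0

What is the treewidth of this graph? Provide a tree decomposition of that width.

Treewidth 5.
One optimal decomposition is:
Bags: B1 = {1, 2, 3, 4, 5, 6}
Tree: (single bag)

A single bag containing all 6 vertices is trivially a valid decomposition of width 5. For the lower bound, the 6 vertices {1, 2, 3, 4, 5, 6} are pairwise adjacent, and any tree decomposition puts a clique entirely inside one bag — forcing width ≥ 5. Therefore the treewidth is 5.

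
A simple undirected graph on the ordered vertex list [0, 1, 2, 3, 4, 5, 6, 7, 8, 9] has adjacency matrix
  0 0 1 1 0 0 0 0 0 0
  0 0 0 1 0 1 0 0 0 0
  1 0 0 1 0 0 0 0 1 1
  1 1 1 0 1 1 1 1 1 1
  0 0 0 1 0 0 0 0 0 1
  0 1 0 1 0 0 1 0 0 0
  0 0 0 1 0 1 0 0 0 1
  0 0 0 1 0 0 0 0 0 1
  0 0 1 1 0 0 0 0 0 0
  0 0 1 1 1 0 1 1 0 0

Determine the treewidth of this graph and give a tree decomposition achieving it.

Treewidth 2.
Bags: B1 = {2, 3, 9}  B2 = {3, 6, 9}  B3 = {3, 4, 9}  B4 = {2, 3, 8}  B5 = {3, 5, 6}  B6 = {0, 2, 3}  B7 = {3, 7, 9}  B8 = {1, 3, 5}
Tree: B1–B2, B1–B3, B1–B4, B2–B5, B1–B6, B1–B7, B5–B8

Every bag has size at most 3, so the width is 3 − 1 = 2 and tw(G) ≤ 2. On the other hand G contains the 3-clique {0, 2, 3}. A clique must lie in a single bag of any decomposition, so no decomposition can have width below 2. The upper and lower bounds meet at 2, so that is the treewidth.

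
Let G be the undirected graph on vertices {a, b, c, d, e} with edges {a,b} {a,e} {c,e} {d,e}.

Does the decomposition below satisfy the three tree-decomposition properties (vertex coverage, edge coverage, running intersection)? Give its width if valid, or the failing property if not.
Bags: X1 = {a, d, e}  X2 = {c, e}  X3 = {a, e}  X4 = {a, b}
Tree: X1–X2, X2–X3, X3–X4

No — bags containing vertex a are not connected in the tree.

A tree decomposition must satisfy three properties: every vertex lies in some bag; for every edge, both endpoints lie together in some bag; and for every vertex, the bags containing it form a connected subtree. Here bags containing vertex a are not connected in the tree, so the decomposition is invalid.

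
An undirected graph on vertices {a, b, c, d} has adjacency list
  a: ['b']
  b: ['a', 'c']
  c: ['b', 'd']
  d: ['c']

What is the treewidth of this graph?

1

A width-1 tree decomposition is:
Bags: B1 = {c, d}  B2 = {b, c}  B3 = {a, b}
Tree: B1–B2, B2–B3
Each bag holds 2 vertices, so the decomposition has width 1, which upper-bounds the treewidth. Any graph with an edge has treewidth ≥ 1, and G has the edge d–c. Combining the bounds, tw(G) = 1.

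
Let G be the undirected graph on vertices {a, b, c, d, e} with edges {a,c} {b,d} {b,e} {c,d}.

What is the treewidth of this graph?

A width-1 tree decomposition is:
Bags: B1 = {b, e}  B2 = {b, d}  B3 = {c, d}  B4 = {a, c}
Tree: B1–B2, B2–B3, B3–B4
Each bag holds 2 vertices, so the decomposition has width 1, which upper-bounds the treewidth. Since G has at least one edge (e.g. e–b), it is not an edgeless graph, so tw(G) ≥ 1. Therefore the treewidth is 1.

1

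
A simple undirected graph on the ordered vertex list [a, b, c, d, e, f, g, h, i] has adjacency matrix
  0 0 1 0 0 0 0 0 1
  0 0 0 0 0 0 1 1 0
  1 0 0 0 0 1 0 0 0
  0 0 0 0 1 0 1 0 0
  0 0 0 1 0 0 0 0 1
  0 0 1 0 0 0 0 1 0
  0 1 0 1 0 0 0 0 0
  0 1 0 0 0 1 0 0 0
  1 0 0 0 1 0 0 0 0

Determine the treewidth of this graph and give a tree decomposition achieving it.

Treewidth 2.
One optimal decomposition is:
Bags: B1 = {a, c, i}  B2 = {c, e, i}  B3 = {c, d, e}  B4 = {c, d, g}  B5 = {b, c, g}  B6 = {b, c, h}  B7 = {c, f, h}
Tree: B1–B2, B2–B3, B3–B4, B4–B5, B5–B6, B6–B7

Every bag has size at most 3, so the width is 3 − 1 = 2 and tw(G) ≤ 2. Since c–a–i–e–d–g–b–h–f–c is a cycle in G, G is not acyclic. Forests are exactly the graphs of treewidth ≤ 1, so tw(G) ≥ 2. The upper and lower bounds meet at 2, so that is the treewidth.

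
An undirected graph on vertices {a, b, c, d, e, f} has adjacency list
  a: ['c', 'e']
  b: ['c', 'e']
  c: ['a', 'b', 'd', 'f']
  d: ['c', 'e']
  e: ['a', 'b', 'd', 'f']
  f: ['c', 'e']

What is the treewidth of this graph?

2

A width-2 tree decomposition is:
Bags: B1 = {c, d, e}  B2 = {c, e, f}  B3 = {a, c, e}  B4 = {b, c, e}
Tree: B1–B2, B2–B3, B3–B4
Each bag holds 3 vertices, so the decomposition has width 2, which upper-bounds the treewidth. Since e–d–c–f–e is a cycle in G, G is not acyclic. Forests are exactly the graphs of treewidth ≤ 1, so tw(G) ≥ 2. Hence tw(G) = 2 exactly.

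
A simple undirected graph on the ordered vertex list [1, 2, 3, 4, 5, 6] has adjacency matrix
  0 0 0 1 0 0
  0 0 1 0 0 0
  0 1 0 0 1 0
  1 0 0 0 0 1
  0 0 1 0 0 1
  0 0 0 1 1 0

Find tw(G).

A width-1 tree decomposition is:
Bags: B1 = {2, 3}  B2 = {3, 5}  B3 = {5, 6}  B4 = {4, 6}  B5 = {1, 4}
Tree: B1–B2, B2–B3, B3–B4, B4–B5
The largest bag has 2 vertices, giving width 1; this decomposition certifies tw(G) ≤ 1. Since G has at least one edge (e.g. 2–3), it is not an edgeless graph, so tw(G) ≥ 1. Therefore the treewidth is 1.

1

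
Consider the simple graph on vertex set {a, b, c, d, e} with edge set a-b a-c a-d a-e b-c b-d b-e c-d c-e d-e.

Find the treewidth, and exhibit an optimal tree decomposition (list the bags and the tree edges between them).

With just one bag of size 5, the width is 5 − 1 = 4, so tw(G) ≤ 4. Conversely, {a, b, c, d, e} is a clique of size 5, and the vertices of any clique must share a bag in every tree decomposition; so some bag has ≥ 5 vertices and tw(G) ≥ 4. The upper and lower bounds meet at 4, so that is the treewidth.

Treewidth 4.
Bags: B1 = {a, b, c, d, e}
Tree: (single bag)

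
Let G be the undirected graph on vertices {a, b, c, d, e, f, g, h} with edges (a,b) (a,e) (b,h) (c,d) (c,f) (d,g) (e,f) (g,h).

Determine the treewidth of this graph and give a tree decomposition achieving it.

The largest bag has 3 vertices, giving width 2; this decomposition certifies tw(G) ≤ 2. The edges f–c–d–g–h–b–a–e–f form a cycle, so G is not a tree and its treewidth is at least 2. Therefore the treewidth is 2.

Treewidth 2.
One optimal decomposition is:
Bags: B1 = {c, d, f}  B2 = {d, f, g}  B3 = {f, g, h}  B4 = {b, f, h}  B5 = {a, b, f}  B6 = {a, e, f}
Tree: B1–B2, B2–B3, B3–B4, B4–B5, B5–B6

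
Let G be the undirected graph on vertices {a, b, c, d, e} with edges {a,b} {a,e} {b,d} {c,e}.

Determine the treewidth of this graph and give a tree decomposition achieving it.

Treewidth 1.
One optimal decomposition is:
Bags: B1 = {a, b}  B2 = {a, e}  B3 = {b, d}  B4 = {c, e}
Tree: B1–B2, B1–B3, B2–B4

Every bag has size at most 2, so the width is 2 − 1 = 1 and tw(G) ≤ 1. Since G has at least one edge (e.g. b–a), it is not an edgeless graph, so tw(G) ≥ 1. The upper and lower bounds meet at 1, so that is the treewidth.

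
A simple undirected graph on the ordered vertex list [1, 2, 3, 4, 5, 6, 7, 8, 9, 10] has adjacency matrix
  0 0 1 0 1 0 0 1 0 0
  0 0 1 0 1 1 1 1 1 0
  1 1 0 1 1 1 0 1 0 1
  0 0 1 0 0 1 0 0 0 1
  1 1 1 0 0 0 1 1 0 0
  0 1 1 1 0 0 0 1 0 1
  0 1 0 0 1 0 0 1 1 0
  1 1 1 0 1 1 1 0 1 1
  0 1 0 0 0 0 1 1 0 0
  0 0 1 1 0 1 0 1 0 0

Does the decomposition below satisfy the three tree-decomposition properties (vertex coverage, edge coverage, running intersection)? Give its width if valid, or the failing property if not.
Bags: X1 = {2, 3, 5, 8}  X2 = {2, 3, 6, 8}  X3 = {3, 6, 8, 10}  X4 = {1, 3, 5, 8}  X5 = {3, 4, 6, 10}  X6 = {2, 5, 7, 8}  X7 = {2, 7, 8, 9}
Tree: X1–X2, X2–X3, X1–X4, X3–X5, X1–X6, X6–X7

Checking the three conditions: (i) the bags cover all of {1, 2, 3, 4, 5, 6, 7, 8, 9, 10}; (ii) for each edge, some bag contains both endpoints; (iii) the bags containing any fixed vertex form a subtree. All hold, so the decomposition is valid with width 4 − 1 = 3.

Yes; width 3.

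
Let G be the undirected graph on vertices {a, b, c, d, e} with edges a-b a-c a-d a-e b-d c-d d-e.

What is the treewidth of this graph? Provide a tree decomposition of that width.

Treewidth 2.
One optimal decomposition is:
Bags: B1 = {a, c, d}  B2 = {a, b, d}  B3 = {a, d, e}
Tree: B1–B2, B1–B3

Each bag holds 3 vertices, so the decomposition has width 2, which upper-bounds the treewidth. Conversely, {a, d, e} is a clique of size 3, and the vertices of any clique must share a bag in every tree decomposition; so some bag has ≥ 3 vertices and tw(G) ≥ 2. The upper and lower bounds meet at 2, so that is the treewidth.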